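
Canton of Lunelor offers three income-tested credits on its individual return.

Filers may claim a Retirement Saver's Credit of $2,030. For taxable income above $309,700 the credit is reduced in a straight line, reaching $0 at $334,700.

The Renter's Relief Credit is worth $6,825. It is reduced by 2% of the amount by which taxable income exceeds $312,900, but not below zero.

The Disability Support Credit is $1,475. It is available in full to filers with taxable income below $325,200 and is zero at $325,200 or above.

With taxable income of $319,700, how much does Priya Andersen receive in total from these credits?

$9,382

Retirement Saver's Credit: $319,700 is $10,000 into a $25,000 phase-out range, leaving 15,000/25,000 of the credit: $2,030 × 15,000/25,000 = $1,218.
Renter's Relief Credit: 2% of the $6,800 excess over $312,900 is $136; credit = $6,825 − $136 = $6,689.
Disability Support Credit: $319,700 is below the $325,200 cutoff, so the full $1,475 applies.
Total: $1,218 + $6,689 + $1,475 = $9,382.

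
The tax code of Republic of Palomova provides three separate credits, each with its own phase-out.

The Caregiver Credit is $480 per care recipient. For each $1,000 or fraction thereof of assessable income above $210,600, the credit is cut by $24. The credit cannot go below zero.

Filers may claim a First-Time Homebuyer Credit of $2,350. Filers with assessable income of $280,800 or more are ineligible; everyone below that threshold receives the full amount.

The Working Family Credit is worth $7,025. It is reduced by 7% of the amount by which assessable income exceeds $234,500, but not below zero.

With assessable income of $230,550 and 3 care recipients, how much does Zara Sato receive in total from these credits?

$10,335

Caregiver Credit: base = 3 × $480 = $1,440. income exceeds $210,600 by $19,950, which is 20 full-or-partial $1,000 increments; reduction = 20 × $24 = $480, leaving $960.
First-Time Homebuyer Credit: $230,550 is below the $280,800 cutoff, so the full $2,350 applies.
Working Family Credit: $230,550 is at or below the $234,500 threshold, so the full $7,025 applies.
Total: $960 + $2,350 + $7,025 = $10,335.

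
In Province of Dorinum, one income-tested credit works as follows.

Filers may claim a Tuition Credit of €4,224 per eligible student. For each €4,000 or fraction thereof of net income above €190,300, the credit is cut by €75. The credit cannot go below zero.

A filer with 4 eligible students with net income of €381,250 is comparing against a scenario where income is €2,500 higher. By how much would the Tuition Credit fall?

At €381,250 — base = 4 × €4,224 = €16,896. income exceeds €190,300 by €190,950, which is 48 full-or-partial €4,000 increments; reduction = 48 × €75 = €3,600, leaving €13,296.
At €383,750 — base = 4 × €4,224 = €16,896. income exceeds €190,300 by €193,450, which is 49 full-or-partial €4,000 increments; reduction = 49 × €75 = €3,675, leaving €13,221.
Lost: €13,296 − €13,221 = €75.

€75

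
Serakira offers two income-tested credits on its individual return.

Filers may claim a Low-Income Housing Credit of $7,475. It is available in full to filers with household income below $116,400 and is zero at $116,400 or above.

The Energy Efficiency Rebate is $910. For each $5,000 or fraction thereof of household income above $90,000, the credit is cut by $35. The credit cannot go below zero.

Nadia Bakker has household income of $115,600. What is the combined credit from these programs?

Low-Income Housing Credit: $115,600 is below the $116,400 cutoff, so the full $7,475 applies.
Energy Efficiency Rebate: income exceeds $90,000 by $25,600, which is 6 full-or-partial $5,000 increments; reduction = 6 × $35 = $210, leaving $700.
Total: $7,475 + $700 = $8,175.

$8,175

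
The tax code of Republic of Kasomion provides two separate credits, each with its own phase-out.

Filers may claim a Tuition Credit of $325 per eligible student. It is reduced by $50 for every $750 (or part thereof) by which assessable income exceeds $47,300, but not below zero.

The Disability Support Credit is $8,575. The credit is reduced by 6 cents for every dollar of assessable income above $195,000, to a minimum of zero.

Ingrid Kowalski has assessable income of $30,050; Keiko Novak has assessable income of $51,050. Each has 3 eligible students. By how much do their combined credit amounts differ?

$250

Ingrid ($30,050): Tuition Credit: base = 3 × $325 = $975. $30,050 is at or below the $47,300 threshold, so the full $975 applies. Disability Support Credit: $30,050 is at or below the $195,000 threshold, so the full $8,575 applies. total $975 + $8,575 = $9,550
Keiko ($51,050): Tuition Credit: base = 3 × $325 = $975. income exceeds $47,300 by $3,750, which is 5 full-or-partial $750 increments; reduction = 5 × $50 = $250, leaving $725. Disability Support Credit: $51,050 is at or below the $195,000 threshold, so the full $8,575 applies. total $725 + $8,575 = $9,300
Difference: |$9,550 − $9,300| = $250.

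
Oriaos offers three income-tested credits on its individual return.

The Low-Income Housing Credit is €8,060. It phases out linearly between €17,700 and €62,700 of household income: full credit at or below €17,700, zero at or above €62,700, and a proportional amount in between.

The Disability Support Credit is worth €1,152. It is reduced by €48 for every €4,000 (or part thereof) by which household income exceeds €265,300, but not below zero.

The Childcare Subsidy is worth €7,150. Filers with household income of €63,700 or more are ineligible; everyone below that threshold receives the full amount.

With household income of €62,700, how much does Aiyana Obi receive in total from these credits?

Low-Income Housing Credit: €62,700 is at or above €62,700, so the credit is €0.
Disability Support Credit: €62,700 is at or below the €265,300 threshold, so the full €1,152 applies.
Childcare Subsidy: €62,700 is below the €63,700 cutoff, so the full €7,150 applies.
Total: €0 + €1,152 + €7,150 = €8,302.

€8,302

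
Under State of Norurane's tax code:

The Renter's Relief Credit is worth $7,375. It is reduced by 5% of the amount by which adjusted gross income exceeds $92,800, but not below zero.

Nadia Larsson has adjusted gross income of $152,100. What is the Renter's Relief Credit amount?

Renter's Relief Credit: 5% of the $59,300 excess over $92,800 is $2,965; credit = $7,375 − $2,965 = $4,410.

$4,410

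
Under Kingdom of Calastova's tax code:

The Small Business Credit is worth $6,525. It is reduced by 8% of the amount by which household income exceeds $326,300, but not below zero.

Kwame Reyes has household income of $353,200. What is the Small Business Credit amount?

Small Business Credit: 8% of the $26,900 excess over $326,300 is $2,152; credit = $6,525 − $2,152 = $4,373.

$4,373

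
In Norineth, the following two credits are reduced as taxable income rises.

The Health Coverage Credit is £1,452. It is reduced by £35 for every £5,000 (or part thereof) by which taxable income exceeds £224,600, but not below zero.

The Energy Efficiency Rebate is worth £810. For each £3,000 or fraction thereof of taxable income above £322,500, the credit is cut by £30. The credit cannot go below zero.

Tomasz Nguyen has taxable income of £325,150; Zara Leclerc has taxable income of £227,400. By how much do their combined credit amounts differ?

Tomasz (£325,150): Health Coverage Credit: income exceeds £224,600 by £100,550, which is 21 full-or-partial £5,000 increments; reduction = 21 × £35 = £735, leaving £717. Energy Efficiency Rebate: income exceeds £322,500 by £2,650, which is 1 full-or-partial £3,000 increment; reduction = 1 × £30 = £30, leaving £780. total £717 + £780 = £1,497
Zara (£227,400): Health Coverage Credit: income exceeds £224,600 by £2,800, which is 1 full-or-partial £5,000 increment; reduction = 1 × £35 = £35, leaving £1,417. Energy Efficiency Rebate: £227,400 is at or below the £322,500 threshold, so the full £810 applies. total £1,417 + £810 = £2,227
Difference: |£1,497 − £2,227| = £730.

£730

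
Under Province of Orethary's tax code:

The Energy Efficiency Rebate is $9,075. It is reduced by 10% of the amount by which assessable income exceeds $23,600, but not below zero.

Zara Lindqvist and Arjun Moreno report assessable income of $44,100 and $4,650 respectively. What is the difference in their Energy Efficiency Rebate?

Zara ($44,100): Energy Efficiency Rebate: 10% of the $20,500 excess over $23,600 is $2,050; credit = $9,075 − $2,050 = $7,025.
Arjun ($4,650): Energy Efficiency Rebate: $4,650 is at or below the $23,600 threshold, so the full $9,075 applies.
Difference: |$7,025 − $9,075| = $2,050.

$2,050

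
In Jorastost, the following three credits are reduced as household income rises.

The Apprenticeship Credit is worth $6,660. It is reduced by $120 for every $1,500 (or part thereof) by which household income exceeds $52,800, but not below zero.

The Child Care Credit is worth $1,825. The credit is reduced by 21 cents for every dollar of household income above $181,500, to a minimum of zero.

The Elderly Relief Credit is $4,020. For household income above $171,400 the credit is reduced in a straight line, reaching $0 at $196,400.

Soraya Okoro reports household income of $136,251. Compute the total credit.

$5,845

Apprenticeship Credit: income exceeds $52,800 by $83,451 → 56 increments × $120 = $6,720 ≥ base, so the credit is $0.
Child Care Credit: $136,251 is at or below the $181,500 threshold, so the full $1,825 applies.
Elderly Relief Credit: $136,251 is at or below the $171,400 threshold, so the full $4,020 applies.
Total: $0 + $1,825 + $4,020 = $5,845.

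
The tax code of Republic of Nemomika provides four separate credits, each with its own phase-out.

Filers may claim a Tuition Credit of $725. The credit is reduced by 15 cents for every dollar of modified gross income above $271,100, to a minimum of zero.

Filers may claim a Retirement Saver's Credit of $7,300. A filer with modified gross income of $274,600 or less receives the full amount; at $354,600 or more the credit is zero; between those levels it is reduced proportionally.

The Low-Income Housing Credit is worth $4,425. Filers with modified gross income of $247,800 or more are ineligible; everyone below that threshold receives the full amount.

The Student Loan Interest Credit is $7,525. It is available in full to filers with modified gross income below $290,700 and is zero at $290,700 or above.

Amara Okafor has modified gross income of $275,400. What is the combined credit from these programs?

$14,832

Tuition Credit: 15% of the $4,300 excess over $271,100 is $645; credit = $725 − $645 = $80.
Retirement Saver's Credit: $275,400 is $800 into a $80,000 phase-out range, leaving 79,200/80,000 of the credit: $7,300 × 79,200/80,000 = $7,227.
Low-Income Housing Credit: $275,400 meets or exceeds the $247,800 cutoff, so the credit is $0.
Student Loan Interest Credit: $275,400 is below the $290,700 cutoff, so the full $7,525 applies.
Total: $80 + $7,227 + $0 + $7,525 = $14,832.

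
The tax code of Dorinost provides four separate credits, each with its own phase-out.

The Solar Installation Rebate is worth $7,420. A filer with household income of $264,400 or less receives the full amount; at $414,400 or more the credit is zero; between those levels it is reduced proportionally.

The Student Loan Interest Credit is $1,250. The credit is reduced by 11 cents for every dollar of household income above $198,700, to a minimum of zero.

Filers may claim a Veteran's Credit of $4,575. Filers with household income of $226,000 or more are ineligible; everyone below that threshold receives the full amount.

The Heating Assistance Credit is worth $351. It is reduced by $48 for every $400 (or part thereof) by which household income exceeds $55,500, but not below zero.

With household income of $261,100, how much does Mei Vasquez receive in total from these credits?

$7,420

Solar Installation Rebate: $261,100 is at or below the $264,400 threshold, so the full $7,420 applies.
Student Loan Interest Credit: 11% of the $62,400 excess over $198,700 is $6,864 ≥ base, so the credit is $0.
Veteran's Credit: $261,100 meets or exceeds the $226,000 cutoff, so the credit is $0.
Heating Assistance Credit: income exceeds $55,500 by $205,600 → 514 increments × $48 = $24,672 ≥ base, so the credit is $0.
Total: $7,420 + $0 + $0 + $0 = $7,420.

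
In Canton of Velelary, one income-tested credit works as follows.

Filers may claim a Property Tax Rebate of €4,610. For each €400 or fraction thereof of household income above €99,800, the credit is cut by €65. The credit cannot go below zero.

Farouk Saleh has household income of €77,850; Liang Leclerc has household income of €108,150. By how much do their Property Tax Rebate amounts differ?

€1,365

Farouk (€77,850): Property Tax Rebate: €77,850 is at or below the €99,800 threshold, so the full €4,610 applies.
Liang (€108,150): Property Tax Rebate: income exceeds €99,800 by €8,350, which is 21 full-or-partial €400 increments; reduction = 21 × €65 = €1,365, leaving €3,245.
Difference: |€4,610 − €3,245| = €1,365.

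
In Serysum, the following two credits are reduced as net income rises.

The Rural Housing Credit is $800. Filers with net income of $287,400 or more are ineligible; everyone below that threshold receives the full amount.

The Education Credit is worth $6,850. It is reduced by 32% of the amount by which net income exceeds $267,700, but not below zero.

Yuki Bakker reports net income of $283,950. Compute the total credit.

$2,450

Rural Housing Credit: $283,950 is below the $287,400 cutoff, so the full $800 applies.
Education Credit: 32% of the $16,250 excess over $267,700 is $5,200; credit = $6,850 − $5,200 = $1,650.
Total: $800 + $1,650 = $2,450.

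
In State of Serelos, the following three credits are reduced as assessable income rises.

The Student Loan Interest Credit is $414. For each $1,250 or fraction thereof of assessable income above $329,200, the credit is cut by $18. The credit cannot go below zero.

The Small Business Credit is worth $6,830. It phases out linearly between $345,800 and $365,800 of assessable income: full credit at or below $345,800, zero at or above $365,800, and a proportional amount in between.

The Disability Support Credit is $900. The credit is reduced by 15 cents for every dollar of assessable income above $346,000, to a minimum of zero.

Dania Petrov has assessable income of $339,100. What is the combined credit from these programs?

Student Loan Interest Credit: income exceeds $329,200 by $9,900, which is 8 full-or-partial $1,250 increments; reduction = 8 × $18 = $144, leaving $270.
Small Business Credit: $339,100 is at or below the $345,800 threshold, so the full $6,830 applies.
Disability Support Credit: $339,100 is at or below the $346,000 threshold, so the full $900 applies.
Total: $270 + $6,830 + $900 = $8,000.

$8,000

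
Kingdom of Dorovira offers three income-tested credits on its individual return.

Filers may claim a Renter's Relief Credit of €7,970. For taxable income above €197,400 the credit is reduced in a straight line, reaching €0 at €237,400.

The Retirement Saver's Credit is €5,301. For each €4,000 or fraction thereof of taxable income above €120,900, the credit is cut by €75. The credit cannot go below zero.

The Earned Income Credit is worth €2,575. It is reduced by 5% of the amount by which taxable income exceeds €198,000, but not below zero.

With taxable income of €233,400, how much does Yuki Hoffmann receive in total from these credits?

Renter's Relief Credit: €233,400 is €36,000 into a €40,000 phase-out range, leaving 4,000/40,000 of the credit: €7,970 × 4,000/40,000 = €797.
Retirement Saver's Credit: income exceeds €120,900 by €112,500, which is 29 full-or-partial €4,000 increments; reduction = 29 × €75 = €2,175, leaving €3,126.
Earned Income Credit: 5% of the €35,400 excess over €198,000 is €1,770; credit = €2,575 − €1,770 = €805.
Total: €797 + €3,126 + €805 = €4,728.

€4,728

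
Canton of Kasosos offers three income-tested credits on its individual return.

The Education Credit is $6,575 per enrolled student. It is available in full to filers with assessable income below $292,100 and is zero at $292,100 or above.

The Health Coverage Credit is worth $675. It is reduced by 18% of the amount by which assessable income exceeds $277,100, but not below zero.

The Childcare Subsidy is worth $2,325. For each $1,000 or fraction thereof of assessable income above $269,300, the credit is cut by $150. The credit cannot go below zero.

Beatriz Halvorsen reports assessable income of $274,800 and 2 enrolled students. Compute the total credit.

$15,250

Education Credit: base = 2 × $6,575 = $13,150. $274,800 is below the $292,100 cutoff, so the full $13,150 applies.
Health Coverage Credit: $274,800 is at or below the $277,100 threshold, so the full $675 applies.
Childcare Subsidy: income exceeds $269,300 by $5,500, which is 6 full-or-partial $1,000 increments; reduction = 6 × $150 = $900, leaving $1,425.
Total: $13,150 + $675 + $1,425 = $15,250.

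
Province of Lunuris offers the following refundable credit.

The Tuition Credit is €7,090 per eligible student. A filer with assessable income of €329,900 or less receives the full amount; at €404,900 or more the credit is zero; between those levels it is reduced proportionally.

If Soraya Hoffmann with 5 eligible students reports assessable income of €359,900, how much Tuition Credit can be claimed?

Tuition Credit: base = 5 × €7,090 = €35,450. €359,900 is €30,000 into a €75,000 phase-out range, leaving 45,000/75,000 of the credit: €35,450 × 45,000/75,000 = €21,270.

€21,270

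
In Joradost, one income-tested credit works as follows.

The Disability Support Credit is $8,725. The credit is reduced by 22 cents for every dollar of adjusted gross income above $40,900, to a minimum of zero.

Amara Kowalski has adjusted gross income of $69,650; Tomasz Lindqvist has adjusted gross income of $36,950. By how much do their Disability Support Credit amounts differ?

$6,325

Amara ($69,650): Disability Support Credit: 22% of the $28,750 excess over $40,900 is $6,325; credit = $8,725 − $6,325 = $2,400.
Tomasz ($36,950): Disability Support Credit: $36,950 is at or below the $40,900 threshold, so the full $8,725 applies.
Difference: |$2,400 − $8,725| = $6,325.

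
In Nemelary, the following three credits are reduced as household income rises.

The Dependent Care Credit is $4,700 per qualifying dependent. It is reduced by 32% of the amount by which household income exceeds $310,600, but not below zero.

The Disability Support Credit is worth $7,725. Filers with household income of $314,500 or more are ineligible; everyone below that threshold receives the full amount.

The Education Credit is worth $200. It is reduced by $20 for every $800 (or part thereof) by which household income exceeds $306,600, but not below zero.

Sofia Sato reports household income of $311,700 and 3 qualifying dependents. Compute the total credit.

$21,533

Dependent Care Credit: base = 3 × $4,700 = $14,100. 32% of the $1,100 excess over $310,600 is $352; credit = $14,100 − $352 = $13,748.
Disability Support Credit: $311,700 is below the $314,500 cutoff, so the full $7,725 applies.
Education Credit: income exceeds $306,600 by $5,100, which is 7 full-or-partial $800 increments; reduction = 7 × $20 = $140, leaving $60.
Total: $13,748 + $7,725 + $60 = $21,533.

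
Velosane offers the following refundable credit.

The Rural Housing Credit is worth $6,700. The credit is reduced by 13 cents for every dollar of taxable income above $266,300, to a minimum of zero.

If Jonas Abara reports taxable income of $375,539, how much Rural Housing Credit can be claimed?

$0

Rural Housing Credit: 13% of the $109,239 excess over $266,300 is $14,201.07 ≥ base, so the credit is $0.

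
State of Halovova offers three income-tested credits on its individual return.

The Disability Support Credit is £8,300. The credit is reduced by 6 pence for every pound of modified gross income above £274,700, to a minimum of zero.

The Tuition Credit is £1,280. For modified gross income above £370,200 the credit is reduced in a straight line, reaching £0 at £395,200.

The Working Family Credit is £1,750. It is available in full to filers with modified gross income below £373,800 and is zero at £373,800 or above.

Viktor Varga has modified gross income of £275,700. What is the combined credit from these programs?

Disability Support Credit: 6% of the £1,000 excess over £274,700 is £60; credit = £8,300 − £60 = £8,240.
Tuition Credit: £275,700 is at or below the £370,200 threshold, so the full £1,280 applies.
Working Family Credit: £275,700 is below the £373,800 cutoff, so the full £1,750 applies.
Total: £8,240 + £1,280 + £1,750 = £11,270.

£11,270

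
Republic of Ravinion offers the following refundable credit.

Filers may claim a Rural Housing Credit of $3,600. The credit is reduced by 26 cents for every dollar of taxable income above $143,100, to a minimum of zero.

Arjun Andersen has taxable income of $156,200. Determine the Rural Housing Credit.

Rural Housing Credit: 26% of the $13,100 excess over $143,100 is $3,406; credit = $3,600 − $3,406 = $194.

$194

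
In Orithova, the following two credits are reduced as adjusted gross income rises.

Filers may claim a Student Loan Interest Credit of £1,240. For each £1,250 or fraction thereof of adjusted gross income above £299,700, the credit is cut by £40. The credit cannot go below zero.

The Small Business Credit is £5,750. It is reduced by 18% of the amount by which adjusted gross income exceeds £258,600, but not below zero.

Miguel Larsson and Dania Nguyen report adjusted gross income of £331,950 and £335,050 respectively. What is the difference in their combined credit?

Miguel (£331,950): Student Loan Interest Credit: income exceeds £299,700 by £32,250, which is 26 full-or-partial £1,250 increments; reduction = 26 × £40 = £1,040, leaving £200. Small Business Credit: 18% of the £73,350 excess over £258,600 is £13,203 ≥ base, so the credit is £0. total £200 + £0 = £200
Dania (£335,050): Student Loan Interest Credit: income exceeds £299,700 by £35,350, which is 29 full-or-partial £1,250 increments; reduction = 29 × £40 = £1,160, leaving £80. Small Business Credit: 18% of the £76,450 excess over £258,600 is £13,761 ≥ base, so the credit is £0. total £80 + £0 = £80
Difference: |£200 − £80| = £120.

£120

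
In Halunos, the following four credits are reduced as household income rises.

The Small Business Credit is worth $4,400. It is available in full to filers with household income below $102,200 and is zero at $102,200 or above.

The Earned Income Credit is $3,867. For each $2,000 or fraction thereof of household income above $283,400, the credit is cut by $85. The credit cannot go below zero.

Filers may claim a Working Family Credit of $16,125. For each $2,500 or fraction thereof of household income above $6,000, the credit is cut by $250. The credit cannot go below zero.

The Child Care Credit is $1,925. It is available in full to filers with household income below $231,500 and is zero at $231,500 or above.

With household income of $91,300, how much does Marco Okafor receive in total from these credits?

Small Business Credit: $91,300 is below the $102,200 cutoff, so the full $4,400 applies.
Earned Income Credit: $91,300 is at or below the $283,400 threshold, so the full $3,867 applies.
Working Family Credit: income exceeds $6,000 by $85,300, which is 35 full-or-partial $2,500 increments; reduction = 35 × $250 = $8,750, leaving $7,375.
Child Care Credit: $91,300 is below the $231,500 cutoff, so the full $1,925 applies.
Total: $4,400 + $3,867 + $7,375 + $1,925 = $17,567.

$17,567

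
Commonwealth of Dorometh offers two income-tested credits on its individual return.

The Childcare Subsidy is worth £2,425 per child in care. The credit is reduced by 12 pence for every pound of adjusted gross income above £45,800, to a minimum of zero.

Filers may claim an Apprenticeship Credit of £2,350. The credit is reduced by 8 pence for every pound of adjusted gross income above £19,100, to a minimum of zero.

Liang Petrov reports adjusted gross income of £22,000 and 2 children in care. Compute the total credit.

Childcare Subsidy: base = 2 × £2,425 = £4,850. £22,000 is at or below the £45,800 threshold, so the full £4,850 applies.
Apprenticeship Credit: 8% of the £2,900 excess over £19,100 is £232; credit = £2,350 − £232 = £2,118.
Total: £4,850 + £2,118 = £6,968.

£6,968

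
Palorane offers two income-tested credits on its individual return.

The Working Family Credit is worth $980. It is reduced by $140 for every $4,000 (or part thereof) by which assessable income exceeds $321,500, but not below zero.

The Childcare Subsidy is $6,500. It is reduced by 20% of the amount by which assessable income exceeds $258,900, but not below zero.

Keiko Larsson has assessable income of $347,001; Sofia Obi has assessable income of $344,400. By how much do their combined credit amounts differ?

$140

Keiko ($347,001): Working Family Credit: income exceeds $321,500 by $25,501 → 7 increments × $140 = $980 ≥ base, so the credit is $0. Childcare Subsidy: 20% of the $88,101 excess over $258,900 is $17,620.20 ≥ base, so the credit is $0. total $0 + $0 = $0
Sofia ($344,400): Working Family Credit: income exceeds $321,500 by $22,900, which is 6 full-or-partial $4,000 increments; reduction = 6 × $140 = $840, leaving $140. Childcare Subsidy: 20% of the $85,500 excess over $258,900 is $17,100 ≥ base, so the credit is $0. total $140 + $0 = $140
Difference: |$0 − $140| = $140.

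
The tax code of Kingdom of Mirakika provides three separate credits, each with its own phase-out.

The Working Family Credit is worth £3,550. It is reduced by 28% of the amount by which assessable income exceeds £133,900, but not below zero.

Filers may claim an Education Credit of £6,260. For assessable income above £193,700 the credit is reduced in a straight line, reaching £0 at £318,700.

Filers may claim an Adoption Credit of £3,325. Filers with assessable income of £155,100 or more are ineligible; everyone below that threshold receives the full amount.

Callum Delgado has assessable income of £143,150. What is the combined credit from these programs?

£10,545

Working Family Credit: 28% of the £9,250 excess over £133,900 is £2,590; credit = £3,550 − £2,590 = £960.
Education Credit: £143,150 is at or below the £193,700 threshold, so the full £6,260 applies.
Adoption Credit: £143,150 is below the £155,100 cutoff, so the full £3,325 applies.
Total: £960 + £6,260 + £3,325 = £10,545.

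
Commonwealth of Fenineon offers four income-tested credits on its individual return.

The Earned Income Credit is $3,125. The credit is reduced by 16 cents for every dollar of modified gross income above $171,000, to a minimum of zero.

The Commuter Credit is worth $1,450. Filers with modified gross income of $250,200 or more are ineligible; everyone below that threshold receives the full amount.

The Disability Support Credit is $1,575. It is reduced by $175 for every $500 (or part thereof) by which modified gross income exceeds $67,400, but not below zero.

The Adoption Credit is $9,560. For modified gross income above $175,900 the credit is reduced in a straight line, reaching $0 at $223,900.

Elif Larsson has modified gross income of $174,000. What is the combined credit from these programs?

$13,655

Earned Income Credit: 16% of the $3,000 excess over $171,000 is $480; credit = $3,125 − $480 = $2,645.
Commuter Credit: $174,000 is below the $250,200 cutoff, so the full $1,450 applies.
Disability Support Credit: income exceeds $67,400 by $106,600 → 214 increments × $175 = $37,450 ≥ base, so the credit is $0.
Adoption Credit: $174,000 is at or below the $175,900 threshold, so the full $9,560 applies.
Total: $2,645 + $1,450 + $0 + $9,560 = $13,655.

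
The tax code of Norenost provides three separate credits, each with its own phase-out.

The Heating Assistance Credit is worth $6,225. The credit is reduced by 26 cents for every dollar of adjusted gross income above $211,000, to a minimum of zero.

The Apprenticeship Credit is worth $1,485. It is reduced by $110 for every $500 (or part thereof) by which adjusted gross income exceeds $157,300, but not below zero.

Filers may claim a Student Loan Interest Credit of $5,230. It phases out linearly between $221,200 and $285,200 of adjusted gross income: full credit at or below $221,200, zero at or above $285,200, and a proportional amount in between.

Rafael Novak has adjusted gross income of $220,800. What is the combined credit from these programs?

$8,907

Heating Assistance Credit: 26% of the $9,800 excess over $211,000 is $2,548; credit = $6,225 − $2,548 = $3,677.
Apprenticeship Credit: income exceeds $157,300 by $63,500 → 127 increments × $110 = $13,970 ≥ base, so the credit is $0.
Student Loan Interest Credit: $220,800 is at or below the $221,200 threshold, so the full $5,230 applies.
Total: $3,677 + $0 + $5,230 = $8,907.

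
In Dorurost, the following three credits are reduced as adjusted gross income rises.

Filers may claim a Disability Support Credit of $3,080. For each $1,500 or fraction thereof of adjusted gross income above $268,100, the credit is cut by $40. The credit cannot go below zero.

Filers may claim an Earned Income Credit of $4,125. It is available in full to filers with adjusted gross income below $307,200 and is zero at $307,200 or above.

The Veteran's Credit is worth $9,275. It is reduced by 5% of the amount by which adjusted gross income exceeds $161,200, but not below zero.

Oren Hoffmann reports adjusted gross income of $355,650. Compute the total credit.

$720

Disability Support Credit: income exceeds $268,100 by $87,550, which is 59 full-or-partial $1,500 increments; reduction = 59 × $40 = $2,360, leaving $720.
Earned Income Credit: $355,650 meets or exceeds the $307,200 cutoff, so the credit is $0.
Veteran's Credit: 5% of the $194,450 excess over $161,200 is $9,722.50 ≥ base, so the credit is $0.
Total: $720 + $0 + $0 = $720.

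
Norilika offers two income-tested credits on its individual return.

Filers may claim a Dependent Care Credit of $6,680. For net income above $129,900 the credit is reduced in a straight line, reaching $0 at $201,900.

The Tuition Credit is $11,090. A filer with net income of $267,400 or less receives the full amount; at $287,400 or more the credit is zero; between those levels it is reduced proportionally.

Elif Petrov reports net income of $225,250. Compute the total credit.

Dependent Care Credit: $225,250 is at or above $201,900, so the credit is $0.
Tuition Credit: $225,250 is at or below the $267,400 threshold, so the full $11,090 applies.
Total: $0 + $11,090 = $11,090.

$11,090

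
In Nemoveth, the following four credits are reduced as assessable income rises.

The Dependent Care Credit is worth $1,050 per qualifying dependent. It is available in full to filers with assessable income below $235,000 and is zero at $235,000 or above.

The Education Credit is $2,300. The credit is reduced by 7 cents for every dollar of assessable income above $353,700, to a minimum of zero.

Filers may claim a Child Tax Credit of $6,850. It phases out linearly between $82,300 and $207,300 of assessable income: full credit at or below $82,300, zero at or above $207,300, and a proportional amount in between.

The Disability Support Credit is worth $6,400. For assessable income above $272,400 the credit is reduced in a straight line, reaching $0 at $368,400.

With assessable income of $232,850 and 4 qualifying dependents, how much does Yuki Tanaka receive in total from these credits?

$12,900

Dependent Care Credit: base = 4 × $1,050 = $4,200. $232,850 is below the $235,000 cutoff, so the full $4,200 applies.
Education Credit: $232,850 is at or below the $353,700 threshold, so the full $2,300 applies.
Child Tax Credit: $232,850 is at or above $207,300, so the credit is $0.
Disability Support Credit: $232,850 is at or below the $272,400 threshold, so the full $6,400 applies.
Total: $4,200 + $2,300 + $0 + $6,400 = $12,900.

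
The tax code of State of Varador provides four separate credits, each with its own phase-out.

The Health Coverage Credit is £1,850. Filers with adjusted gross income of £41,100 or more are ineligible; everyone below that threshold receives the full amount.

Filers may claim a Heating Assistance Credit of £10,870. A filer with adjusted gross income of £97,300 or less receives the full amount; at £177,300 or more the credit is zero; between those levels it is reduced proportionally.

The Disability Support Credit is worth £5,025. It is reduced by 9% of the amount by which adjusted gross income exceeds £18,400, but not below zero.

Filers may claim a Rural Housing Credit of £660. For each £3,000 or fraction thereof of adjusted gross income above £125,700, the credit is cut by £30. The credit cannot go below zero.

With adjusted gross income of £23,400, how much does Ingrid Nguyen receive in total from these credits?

Health Coverage Credit: £23,400 is below the £41,100 cutoff, so the full £1,850 applies.
Heating Assistance Credit: £23,400 is at or below the £97,300 threshold, so the full £10,870 applies.
Disability Support Credit: 9% of the £5,000 excess over £18,400 is £450; credit = £5,025 − £450 = £4,575.
Rural Housing Credit: £23,400 is at or below the £125,700 threshold, so the full £660 applies.
Total: £1,850 + £10,870 + £4,575 + £660 = £17,955.

£17,955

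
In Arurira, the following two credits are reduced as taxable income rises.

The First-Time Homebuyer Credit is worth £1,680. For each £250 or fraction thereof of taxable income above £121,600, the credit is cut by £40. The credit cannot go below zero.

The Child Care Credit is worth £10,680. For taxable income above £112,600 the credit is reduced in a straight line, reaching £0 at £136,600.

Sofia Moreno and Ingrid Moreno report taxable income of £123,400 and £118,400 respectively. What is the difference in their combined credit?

£2,545

Sofia (£123,400): First-Time Homebuyer Credit: income exceeds £121,600 by £1,800, which is 8 full-or-partial £250 increments; reduction = 8 × £40 = £320, leaving £1,360. Child Care Credit: £123,400 is £10,800 into a £24,000 phase-out range, leaving 13,200/24,000 of the credit: £10,680 × 13,200/24,000 = £5,874. total £1,360 + £5,874 = £7,234
Ingrid (£118,400): First-Time Homebuyer Credit: £118,400 is at or below the £121,600 threshold, so the full £1,680 applies. Child Care Credit: £118,400 is £5,800 into a £24,000 phase-out range, leaving 18,200/24,000 of the credit: £10,680 × 18,200/24,000 = £8,099. total £1,680 + £8,099 = £9,779
Difference: |£7,234 − £9,779| = £2,545.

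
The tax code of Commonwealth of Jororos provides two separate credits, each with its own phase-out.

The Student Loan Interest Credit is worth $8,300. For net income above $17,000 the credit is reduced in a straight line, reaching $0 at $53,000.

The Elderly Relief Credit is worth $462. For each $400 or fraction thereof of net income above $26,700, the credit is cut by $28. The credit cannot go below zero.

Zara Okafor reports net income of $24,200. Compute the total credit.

Student Loan Interest Credit: $24,200 is $7,200 into a $36,000 phase-out range, leaving 28,800/36,000 of the credit: $8,300 × 28,800/36,000 = $6,640.
Elderly Relief Credit: $24,200 is at or below the $26,700 threshold, so the full $462 applies.
Total: $6,640 + $462 = $7,102.

$7,102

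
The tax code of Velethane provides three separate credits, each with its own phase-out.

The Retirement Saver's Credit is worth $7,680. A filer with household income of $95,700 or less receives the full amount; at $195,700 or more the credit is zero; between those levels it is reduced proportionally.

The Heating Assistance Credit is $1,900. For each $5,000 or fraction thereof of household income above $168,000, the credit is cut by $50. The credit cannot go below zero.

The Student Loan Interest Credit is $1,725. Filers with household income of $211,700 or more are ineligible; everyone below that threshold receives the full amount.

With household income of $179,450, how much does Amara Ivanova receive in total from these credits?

$4,723

Retirement Saver's Credit: $179,450 is $83,750 into a $100,000 phase-out range, leaving 16,250/100,000 of the credit: $7,680 × 16,250/100,000 = $1,248.
Heating Assistance Credit: income exceeds $168,000 by $11,450, which is 3 full-or-partial $5,000 increments; reduction = 3 × $50 = $150, leaving $1,750.
Student Loan Interest Credit: $179,450 is below the $211,700 cutoff, so the full $1,725 applies.
Total: $1,248 + $1,750 + $1,725 = $4,723.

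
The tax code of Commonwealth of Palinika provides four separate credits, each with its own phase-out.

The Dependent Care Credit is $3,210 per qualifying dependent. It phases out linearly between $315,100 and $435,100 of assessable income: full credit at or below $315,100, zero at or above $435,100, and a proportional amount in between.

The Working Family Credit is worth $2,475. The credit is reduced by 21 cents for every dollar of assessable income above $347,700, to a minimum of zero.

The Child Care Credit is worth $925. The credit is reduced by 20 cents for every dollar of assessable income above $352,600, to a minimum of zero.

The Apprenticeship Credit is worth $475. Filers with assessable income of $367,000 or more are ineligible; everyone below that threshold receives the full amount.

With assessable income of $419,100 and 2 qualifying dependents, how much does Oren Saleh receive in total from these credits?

Dependent Care Credit: base = 2 × $3,210 = $6,420. $419,100 is $104,000 into a $120,000 phase-out range, leaving 16,000/120,000 of the credit: $6,420 × 16,000/120,000 = $856.
Working Family Credit: 21% of the $71,400 excess over $347,700 is $14,994 ≥ base, so the credit is $0.
Child Care Credit: 20% of the $66,500 excess over $352,600 is $13,300 ≥ base, so the credit is $0.
Apprenticeship Credit: $419,100 meets or exceeds the $367,000 cutoff, so the credit is $0.
Total: $856 + $0 + $0 + $0 = $856.

$856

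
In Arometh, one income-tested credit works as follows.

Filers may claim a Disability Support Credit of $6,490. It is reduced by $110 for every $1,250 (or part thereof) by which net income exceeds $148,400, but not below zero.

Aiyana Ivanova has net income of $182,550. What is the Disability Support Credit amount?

$3,410

Disability Support Credit: income exceeds $148,400 by $34,150, which is 28 full-or-partial $1,250 increments; reduction = 28 × $110 = $3,080, leaving $3,410.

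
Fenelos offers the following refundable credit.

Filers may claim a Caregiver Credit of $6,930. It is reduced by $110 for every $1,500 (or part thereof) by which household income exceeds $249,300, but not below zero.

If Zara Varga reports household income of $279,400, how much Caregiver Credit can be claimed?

$4,620

Caregiver Credit: income exceeds $249,300 by $30,100, which is 21 full-or-partial $1,500 increments; reduction = 21 × $110 = $2,310, leaving $4,620.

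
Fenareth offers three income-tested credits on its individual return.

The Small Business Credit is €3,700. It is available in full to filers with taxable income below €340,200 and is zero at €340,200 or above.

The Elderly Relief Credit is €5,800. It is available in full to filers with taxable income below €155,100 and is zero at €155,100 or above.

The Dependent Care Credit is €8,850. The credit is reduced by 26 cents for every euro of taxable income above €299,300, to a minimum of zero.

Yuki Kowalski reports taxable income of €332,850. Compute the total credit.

Small Business Credit: €332,850 is below the €340,200 cutoff, so the full €3,700 applies.
Elderly Relief Credit: €332,850 meets or exceeds the €155,100 cutoff, so the credit is €0.
Dependent Care Credit: 26% of the €33,550 excess over €299,300 is €8,723; credit = €8,850 − €8,723 = €127.
Total: €3,700 + €0 + €127 = €3,827.

€3,827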